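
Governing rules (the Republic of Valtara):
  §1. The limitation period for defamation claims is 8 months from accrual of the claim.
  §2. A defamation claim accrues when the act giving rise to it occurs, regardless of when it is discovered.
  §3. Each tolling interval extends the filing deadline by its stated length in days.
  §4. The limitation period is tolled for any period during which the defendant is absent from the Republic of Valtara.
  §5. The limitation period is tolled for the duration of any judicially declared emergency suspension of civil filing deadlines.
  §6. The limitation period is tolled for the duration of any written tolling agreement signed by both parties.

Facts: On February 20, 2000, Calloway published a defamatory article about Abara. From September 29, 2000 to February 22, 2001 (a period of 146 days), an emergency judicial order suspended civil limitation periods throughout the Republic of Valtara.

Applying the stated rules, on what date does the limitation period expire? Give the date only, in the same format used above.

March 15, 2001

The claim accrued on February 20, 2000, the date of the act.
The untolled deadline — 8 months after February 20, 2000 — is October 20, 2000.
Because the emergency suspension of filing deadlines ran from September 29, 2000 to February 22, 2001, the deadline is extended by 146 days to March 15, 2001.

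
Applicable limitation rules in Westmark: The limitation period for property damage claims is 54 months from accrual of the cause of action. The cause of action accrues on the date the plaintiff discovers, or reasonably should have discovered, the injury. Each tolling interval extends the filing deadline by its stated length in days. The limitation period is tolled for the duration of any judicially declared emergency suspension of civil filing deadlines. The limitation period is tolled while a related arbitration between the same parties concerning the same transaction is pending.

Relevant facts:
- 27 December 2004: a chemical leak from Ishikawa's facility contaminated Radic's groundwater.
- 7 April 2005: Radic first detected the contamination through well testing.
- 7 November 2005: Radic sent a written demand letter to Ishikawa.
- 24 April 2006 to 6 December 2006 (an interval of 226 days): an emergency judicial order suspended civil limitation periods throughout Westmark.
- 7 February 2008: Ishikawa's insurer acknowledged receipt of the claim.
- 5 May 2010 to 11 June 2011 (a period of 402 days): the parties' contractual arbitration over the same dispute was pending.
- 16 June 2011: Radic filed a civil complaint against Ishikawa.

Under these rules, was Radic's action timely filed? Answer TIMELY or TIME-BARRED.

The claim did not accrue until Radic discovered the injury on 7 April 2005; the 27 December 2004 act date does not start the clock under the stated rule.
Adding the 54 months base period to 7 April 2005 gives a deadline of 7 October 2009, before any tolling.
The period was tolled for 226 days by the emergency suspension of filing deadlines (24 April 2006 to 6 December 2006), pushing the deadline to 21 May 2010.
The pending related arbitration from 5 May 2010 to 11 June 2011 tolled the period for 402 days, extending the deadline to 27 June 2011.
Nothing else in the chronology tolls or restarts the period.
Filing on 16 June 2011 beat the 27 June 2011 deadline — the action is timely.

TIMELY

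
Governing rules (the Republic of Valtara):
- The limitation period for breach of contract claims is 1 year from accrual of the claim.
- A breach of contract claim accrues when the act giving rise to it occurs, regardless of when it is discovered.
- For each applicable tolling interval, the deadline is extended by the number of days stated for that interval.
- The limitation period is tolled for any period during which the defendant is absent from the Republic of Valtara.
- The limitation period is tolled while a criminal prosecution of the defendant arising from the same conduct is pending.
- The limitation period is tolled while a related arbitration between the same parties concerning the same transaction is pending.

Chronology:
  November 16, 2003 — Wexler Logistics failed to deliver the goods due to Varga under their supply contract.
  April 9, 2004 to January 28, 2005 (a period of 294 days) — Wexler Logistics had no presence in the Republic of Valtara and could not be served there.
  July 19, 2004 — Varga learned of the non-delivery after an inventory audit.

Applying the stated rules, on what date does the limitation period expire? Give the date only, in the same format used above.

September 6, 2005

Accrual is governed by the date of the act, so the period began to run on November 16, 2003; the later discovery on July 19, 2004 is irrelevant under the stated rule.
1 year from November 16, 2003 is November 16, 2004.
Because the defendant's absence from the jurisdiction ran from April 9, 2004 to January 28, 2005, the deadline is extended by 294 days to September 6, 2005.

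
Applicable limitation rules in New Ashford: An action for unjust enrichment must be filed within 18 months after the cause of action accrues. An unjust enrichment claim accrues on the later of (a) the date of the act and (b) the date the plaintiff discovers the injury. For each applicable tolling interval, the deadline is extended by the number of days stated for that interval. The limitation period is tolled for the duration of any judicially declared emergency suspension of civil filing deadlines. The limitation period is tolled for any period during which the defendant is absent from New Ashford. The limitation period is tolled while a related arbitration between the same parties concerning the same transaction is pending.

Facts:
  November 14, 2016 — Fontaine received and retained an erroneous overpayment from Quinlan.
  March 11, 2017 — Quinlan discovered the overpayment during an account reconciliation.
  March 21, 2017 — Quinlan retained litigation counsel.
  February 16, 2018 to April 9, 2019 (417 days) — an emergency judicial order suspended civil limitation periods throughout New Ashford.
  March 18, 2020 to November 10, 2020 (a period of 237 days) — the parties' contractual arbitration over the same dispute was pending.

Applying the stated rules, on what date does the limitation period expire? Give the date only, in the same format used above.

The claim accrued on March 11, 2017 — the later of the November 14, 2016 act and the March 11, 2017 discovery.
Adding the 18 months base period to March 11, 2017 gives a deadline of September 11, 2018, before any tolling.
Because the emergency suspension of filing deadlines ran from February 16, 2018 to April 9, 2019, the deadline is extended by 417 days to November 2, 2019.
By the time the pending related arbitration began on March 18, 2020, the limitation period had already expired on November 2, 2019; that interval cannot revive it.
Nothing else in the chronology tolls or restarts the period.

November 2, 2019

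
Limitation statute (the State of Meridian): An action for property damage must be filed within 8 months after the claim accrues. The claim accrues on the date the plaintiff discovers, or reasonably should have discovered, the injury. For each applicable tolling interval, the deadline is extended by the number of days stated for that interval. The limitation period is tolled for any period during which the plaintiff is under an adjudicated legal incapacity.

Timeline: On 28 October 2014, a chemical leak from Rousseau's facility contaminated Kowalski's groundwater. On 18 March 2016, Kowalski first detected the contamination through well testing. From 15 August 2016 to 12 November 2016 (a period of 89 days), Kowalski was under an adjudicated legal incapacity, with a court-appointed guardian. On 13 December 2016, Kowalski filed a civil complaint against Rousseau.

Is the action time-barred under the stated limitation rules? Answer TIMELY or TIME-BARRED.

Accrual is tied to discovery, so the period began on 18 March 2016 rather than on 28 October 2014 when the act occurred.
8 months from 18 March 2016 is 18 November 2016.
Because the plaintiff's legal incapacity ran from 15 August 2016 to 12 November 2016, the deadline is extended by 89 days to 15 February 2017.
The 13 December 2016 filing precedes the 15 February 2017 deadline; the claim is timely.

TIMELY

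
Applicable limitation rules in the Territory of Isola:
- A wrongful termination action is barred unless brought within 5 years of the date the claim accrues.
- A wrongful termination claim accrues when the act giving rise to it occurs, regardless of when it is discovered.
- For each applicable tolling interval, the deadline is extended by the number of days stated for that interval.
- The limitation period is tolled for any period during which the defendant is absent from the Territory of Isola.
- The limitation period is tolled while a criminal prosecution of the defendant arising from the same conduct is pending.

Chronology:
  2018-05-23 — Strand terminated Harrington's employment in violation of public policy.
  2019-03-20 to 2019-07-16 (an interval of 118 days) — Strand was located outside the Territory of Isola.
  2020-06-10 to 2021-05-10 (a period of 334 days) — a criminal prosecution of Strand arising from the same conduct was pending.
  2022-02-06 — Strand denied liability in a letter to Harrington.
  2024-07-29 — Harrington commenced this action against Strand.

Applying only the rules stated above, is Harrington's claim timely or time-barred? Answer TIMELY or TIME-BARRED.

TIMELY

The claim accrued on 2018-05-23, the date of the act.
The untolled deadline — 5 years after 2018-05-23 — is 2023-05-23.
Because the defendant's absence from the jurisdiction ran from 2019-03-20 to 2019-07-16, the deadline is extended by 118 days to 2023-09-18.
The period was tolled for 334 days by the pending criminal prosecution (2020-06-10 to 2021-05-10), pushing the deadline to 2024-08-17.
None of the other events listed affects the running of the period under the stated rules.
The 2024-07-29 filing precedes the 2024-08-17 deadline; the claim is timely.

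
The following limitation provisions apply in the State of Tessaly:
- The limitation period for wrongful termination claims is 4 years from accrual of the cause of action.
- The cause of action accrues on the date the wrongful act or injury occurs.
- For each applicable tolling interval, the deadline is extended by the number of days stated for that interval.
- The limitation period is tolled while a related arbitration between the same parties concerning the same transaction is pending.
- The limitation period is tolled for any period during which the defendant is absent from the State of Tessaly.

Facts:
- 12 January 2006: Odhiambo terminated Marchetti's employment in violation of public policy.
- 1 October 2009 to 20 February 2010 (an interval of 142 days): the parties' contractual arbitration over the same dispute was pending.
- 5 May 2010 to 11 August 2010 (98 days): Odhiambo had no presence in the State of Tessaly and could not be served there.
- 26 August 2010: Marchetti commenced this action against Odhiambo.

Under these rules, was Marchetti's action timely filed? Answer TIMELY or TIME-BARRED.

The cause of action accrued on 12 January 2006, the date of the act.
The untolled deadline — 4 years after 12 January 2006 — is 12 January 2010.
The period was tolled for 142 days by the pending related arbitration (1 October 2009 to 20 February 2010), pushing the deadline to 3 June 2010.
The defendant's absence from the jurisdiction from 5 May 2010 to 11 August 2010 tolled the period for 98 days, extending the deadline to 9 September 2010.
Marchetti filed on 26 August 2010, before the 9 September 2010 deadline, so the action is timely.

TIMELY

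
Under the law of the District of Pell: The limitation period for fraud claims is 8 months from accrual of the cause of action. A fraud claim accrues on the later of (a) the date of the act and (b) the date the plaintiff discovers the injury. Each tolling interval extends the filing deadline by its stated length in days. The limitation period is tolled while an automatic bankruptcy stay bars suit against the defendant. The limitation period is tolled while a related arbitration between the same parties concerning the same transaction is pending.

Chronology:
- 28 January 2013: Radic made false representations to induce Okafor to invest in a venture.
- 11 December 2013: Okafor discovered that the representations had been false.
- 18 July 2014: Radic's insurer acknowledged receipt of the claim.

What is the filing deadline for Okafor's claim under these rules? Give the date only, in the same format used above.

Taking the later of the act (28 January 2013) and discovery (11 December 2013), the claim accrued on 11 December 2013.
The untolled deadline — 8 months after 11 December 2013 — is 11 August 2014.
The other events in the timeline have no effect on the limitation period under the stated rules.

11 August 2014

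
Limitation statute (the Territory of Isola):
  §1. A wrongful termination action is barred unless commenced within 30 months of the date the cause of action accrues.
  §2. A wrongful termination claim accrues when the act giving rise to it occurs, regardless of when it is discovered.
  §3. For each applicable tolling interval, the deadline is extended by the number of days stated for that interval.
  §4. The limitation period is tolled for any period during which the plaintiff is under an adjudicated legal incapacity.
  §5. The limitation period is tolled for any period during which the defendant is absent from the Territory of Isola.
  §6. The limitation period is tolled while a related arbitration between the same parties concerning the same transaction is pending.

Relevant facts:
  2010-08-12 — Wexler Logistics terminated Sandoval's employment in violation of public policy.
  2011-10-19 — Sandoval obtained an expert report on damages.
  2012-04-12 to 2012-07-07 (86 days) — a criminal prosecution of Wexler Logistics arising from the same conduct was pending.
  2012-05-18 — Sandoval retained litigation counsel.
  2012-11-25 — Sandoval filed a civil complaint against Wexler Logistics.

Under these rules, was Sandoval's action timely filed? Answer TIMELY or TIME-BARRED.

The cause of action accrued on 2010-08-12, the date of the act.
The untolled deadline — 30 months after 2010-08-12 — is 2013-02-12.
Although a criminal prosecution ran from 2012-04-12 to 2012-07-07, the stated rules do not make that a tolling event, so it is disregarded.
Nothing else in the chronology tolls or restarts the period.
The 2012-11-25 filing precedes the 2013-02-12 deadline; the claim is timely.

TIMELY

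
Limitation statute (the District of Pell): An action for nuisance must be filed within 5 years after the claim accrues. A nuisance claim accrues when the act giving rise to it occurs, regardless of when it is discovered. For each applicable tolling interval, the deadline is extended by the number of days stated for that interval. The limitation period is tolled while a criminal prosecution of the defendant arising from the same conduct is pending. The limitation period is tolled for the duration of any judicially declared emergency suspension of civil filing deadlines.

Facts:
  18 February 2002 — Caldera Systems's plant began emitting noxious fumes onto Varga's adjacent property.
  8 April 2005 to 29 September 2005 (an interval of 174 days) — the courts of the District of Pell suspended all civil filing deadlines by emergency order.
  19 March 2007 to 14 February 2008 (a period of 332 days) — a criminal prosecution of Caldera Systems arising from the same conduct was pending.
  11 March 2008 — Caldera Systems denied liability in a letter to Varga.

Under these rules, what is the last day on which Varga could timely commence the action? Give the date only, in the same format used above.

The limitation period began to run on 18 February 2002.
Adding the 5 years base period to 18 February 2002 gives a deadline of 18 February 2007, before any tolling.
The period was tolled for 174 days by the emergency suspension of filing deadlines (8 April 2005 to 29 September 2005), pushing the deadline to 11 August 2007.
The pending criminal prosecution from 19 March 2007 to 14 February 2008 tolled the period for 332 days, extending the deadline to 8 July 2008.
None of the other events listed affects the running of the period under the stated rules.

8 July 2008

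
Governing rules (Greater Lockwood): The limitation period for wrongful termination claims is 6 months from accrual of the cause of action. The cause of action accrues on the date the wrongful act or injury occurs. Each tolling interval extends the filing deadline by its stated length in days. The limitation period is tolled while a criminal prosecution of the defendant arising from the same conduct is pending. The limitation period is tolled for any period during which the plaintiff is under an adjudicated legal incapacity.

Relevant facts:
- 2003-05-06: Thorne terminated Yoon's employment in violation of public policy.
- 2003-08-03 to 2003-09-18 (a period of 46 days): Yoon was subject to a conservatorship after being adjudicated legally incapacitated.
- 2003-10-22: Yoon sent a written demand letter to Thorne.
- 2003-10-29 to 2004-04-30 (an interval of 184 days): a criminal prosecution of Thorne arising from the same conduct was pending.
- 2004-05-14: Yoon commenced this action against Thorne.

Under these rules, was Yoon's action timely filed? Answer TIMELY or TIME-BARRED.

TIMELY

The claim accrued on 2003-05-06, when the wrongful act occurred.
Adding the 6 months base period to 2003-05-06 gives a deadline of 2003-11-06, before any tolling.
The period was tolled for 46 days by the plaintiff's legal incapacity (2003-08-03 to 2003-09-18), pushing the deadline to 2003-12-22.
The period was tolled for 184 days by the pending criminal prosecution (2003-10-29 to 2004-04-30), pushing the deadline to 2004-06-23.
None of the other events listed affects the running of the period under the stated rules.
Filing on 2004-05-14 beat the 2004-06-23 deadline — the action is timely.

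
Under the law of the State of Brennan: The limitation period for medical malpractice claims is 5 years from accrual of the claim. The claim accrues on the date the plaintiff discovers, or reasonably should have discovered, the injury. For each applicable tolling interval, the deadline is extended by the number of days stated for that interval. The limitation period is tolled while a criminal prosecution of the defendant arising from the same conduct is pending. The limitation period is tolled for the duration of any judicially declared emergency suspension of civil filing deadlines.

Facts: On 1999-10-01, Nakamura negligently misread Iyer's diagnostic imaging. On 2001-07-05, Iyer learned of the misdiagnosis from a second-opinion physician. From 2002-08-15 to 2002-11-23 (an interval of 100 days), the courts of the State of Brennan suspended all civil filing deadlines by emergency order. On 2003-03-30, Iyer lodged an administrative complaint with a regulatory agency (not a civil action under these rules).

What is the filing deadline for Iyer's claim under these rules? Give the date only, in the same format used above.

2006-10-13

Under the discovery rule, the claim accrued on 2001-07-05, when Iyer discovered the injury — not on the 1999-10-01 date of the underlying act.
The untolled deadline — 5 years after 2001-07-05 — is 2006-07-05.
The emergency suspension of filing deadlines from 2002-08-15 to 2002-11-23 tolled the period for 100 days, extending the deadline to 2006-10-13.
Nothing else in the chronology tolls or restarts the period.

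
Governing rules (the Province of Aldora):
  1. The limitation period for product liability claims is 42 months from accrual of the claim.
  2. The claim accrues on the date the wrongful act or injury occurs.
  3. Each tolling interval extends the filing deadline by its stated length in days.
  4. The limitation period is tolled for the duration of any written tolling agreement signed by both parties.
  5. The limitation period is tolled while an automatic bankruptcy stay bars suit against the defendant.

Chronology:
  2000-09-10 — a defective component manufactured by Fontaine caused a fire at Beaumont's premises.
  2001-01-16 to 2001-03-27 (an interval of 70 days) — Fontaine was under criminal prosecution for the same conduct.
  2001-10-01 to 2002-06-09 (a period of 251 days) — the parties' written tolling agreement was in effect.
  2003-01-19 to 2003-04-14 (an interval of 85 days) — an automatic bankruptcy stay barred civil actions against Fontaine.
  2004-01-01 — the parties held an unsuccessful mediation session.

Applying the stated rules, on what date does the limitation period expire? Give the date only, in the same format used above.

2005-02-09

The limitation period began to run on 2000-09-10.
42 months from 2000-09-10 is 2004-03-10.
Because the written tolling agreement ran from 2001-10-01 to 2002-06-09, the deadline is extended by 251 days to 2004-11-16.
The period was tolled for 85 days by the automatic bankruptcy stay (2003-01-19 to 2003-04-14), pushing the deadline to 2005-02-09.
No stated provision tolls the period for a criminal prosecution, so the interval from 2001-01-16 to 2001-03-27 has no effect on the deadline.
The other events in the timeline have no effect on the limitation period under the stated rules.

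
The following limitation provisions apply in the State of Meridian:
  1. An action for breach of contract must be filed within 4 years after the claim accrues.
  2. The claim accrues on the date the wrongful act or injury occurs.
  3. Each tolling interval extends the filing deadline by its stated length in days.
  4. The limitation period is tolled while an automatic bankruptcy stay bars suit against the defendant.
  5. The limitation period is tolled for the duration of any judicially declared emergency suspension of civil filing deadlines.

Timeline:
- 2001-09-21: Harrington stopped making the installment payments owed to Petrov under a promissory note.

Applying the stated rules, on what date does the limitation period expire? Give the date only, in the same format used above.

The claim accrued on 2001-09-21, when the wrongful act occurred.
4 years from 2001-09-21 is 2005-09-21.

2005-09-21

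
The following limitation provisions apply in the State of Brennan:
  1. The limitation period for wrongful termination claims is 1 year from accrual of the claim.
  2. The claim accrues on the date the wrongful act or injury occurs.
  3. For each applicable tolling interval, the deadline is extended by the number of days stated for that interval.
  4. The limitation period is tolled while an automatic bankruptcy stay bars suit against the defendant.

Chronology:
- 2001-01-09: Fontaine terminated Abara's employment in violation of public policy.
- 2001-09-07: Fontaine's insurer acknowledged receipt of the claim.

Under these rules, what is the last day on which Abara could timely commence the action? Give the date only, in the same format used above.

2002-01-09

The claim accrued on 2001-01-09, when the wrongful act occurred.
The untolled deadline — 1 year after 2001-01-09 — is 2002-01-09.
The other events in the timeline have no effect on the limitation period under the stated rules.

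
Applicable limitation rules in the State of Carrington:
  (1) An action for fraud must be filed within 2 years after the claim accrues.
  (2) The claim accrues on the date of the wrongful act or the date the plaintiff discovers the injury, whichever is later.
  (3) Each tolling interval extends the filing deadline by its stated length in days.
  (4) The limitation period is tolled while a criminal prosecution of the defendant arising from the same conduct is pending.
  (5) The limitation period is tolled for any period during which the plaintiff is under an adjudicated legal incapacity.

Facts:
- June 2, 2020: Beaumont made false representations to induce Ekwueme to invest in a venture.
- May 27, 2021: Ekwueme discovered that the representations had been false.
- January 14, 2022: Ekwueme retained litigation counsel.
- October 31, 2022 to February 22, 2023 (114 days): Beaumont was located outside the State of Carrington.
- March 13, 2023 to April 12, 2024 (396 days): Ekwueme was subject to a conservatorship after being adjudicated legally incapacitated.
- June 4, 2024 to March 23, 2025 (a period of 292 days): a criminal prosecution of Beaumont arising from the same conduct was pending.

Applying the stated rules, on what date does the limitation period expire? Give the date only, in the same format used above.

April 14, 2025

The claim accrued on May 27, 2021 — the later of the June 2, 2020 act and the May 27, 2021 discovery.
2 years from May 27, 2021 is May 27, 2023.
The plaintiff's legal incapacity from March 13, 2023 to April 12, 2024 tolled the period for 396 days, extending the deadline to June 26, 2024.
The period was tolled for 292 days by the pending criminal prosecution (June 4, 2024 to March 23, 2025), pushing the deadline to April 14, 2025.
Although the defendant's absence ran from October 31, 2022 to February 22, 2023, the stated rules do not make that a tolling event, so it is disregarded.
Nothing else in the chronology tolls or restarts the period.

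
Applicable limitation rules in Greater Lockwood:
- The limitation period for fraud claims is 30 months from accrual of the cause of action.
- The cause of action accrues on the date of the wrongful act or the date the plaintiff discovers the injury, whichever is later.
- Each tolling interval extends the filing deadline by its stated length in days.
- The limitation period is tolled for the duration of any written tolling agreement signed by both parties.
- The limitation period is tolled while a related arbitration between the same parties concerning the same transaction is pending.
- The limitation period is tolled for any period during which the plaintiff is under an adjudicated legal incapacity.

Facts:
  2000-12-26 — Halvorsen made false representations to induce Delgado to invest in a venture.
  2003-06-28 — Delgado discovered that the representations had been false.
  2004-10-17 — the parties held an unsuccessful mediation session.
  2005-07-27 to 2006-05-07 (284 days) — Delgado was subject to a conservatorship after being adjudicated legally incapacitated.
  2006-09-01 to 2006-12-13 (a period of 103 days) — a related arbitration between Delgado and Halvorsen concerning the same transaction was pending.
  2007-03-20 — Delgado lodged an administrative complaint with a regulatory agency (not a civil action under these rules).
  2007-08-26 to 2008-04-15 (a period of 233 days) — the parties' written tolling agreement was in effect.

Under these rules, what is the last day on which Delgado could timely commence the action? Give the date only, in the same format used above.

2007-01-19

Taking the later of the act (2000-12-26) and discovery (2003-06-28), the claim accrued on 2003-06-28.
30 months from 2003-06-28 is 2005-12-28.
The plaintiff's legal incapacity from 2005-07-27 to 2006-05-07 tolled the period for 284 days, extending the deadline to 2006-10-08.
Because the pending related arbitration ran from 2006-09-01 to 2006-12-13, the deadline is extended by 103 days to 2007-01-19.
The written tolling agreement from 2007-08-26 to 2008-04-15 began after the period had already run on 2007-01-19, so it has no tolling effect.
Nothing else in the chronology tolls or restarts the period.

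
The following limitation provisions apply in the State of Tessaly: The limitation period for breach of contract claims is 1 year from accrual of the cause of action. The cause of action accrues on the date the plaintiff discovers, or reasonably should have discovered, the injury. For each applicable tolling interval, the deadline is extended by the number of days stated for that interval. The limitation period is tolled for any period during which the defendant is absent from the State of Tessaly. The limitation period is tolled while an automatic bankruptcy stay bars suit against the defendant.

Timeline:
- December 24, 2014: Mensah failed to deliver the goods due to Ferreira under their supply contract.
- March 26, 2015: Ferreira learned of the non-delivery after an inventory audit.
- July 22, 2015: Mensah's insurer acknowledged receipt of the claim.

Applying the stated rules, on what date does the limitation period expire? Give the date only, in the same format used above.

The claim did not accrue until Ferreira discovered the injury on March 26, 2015; the December 24, 2014 act date does not start the clock under the stated rule.
1 year from March 26, 2015 is March 26, 2016.
The other events in the timeline have no effect on the limitation period under the stated rules.

March 26, 2016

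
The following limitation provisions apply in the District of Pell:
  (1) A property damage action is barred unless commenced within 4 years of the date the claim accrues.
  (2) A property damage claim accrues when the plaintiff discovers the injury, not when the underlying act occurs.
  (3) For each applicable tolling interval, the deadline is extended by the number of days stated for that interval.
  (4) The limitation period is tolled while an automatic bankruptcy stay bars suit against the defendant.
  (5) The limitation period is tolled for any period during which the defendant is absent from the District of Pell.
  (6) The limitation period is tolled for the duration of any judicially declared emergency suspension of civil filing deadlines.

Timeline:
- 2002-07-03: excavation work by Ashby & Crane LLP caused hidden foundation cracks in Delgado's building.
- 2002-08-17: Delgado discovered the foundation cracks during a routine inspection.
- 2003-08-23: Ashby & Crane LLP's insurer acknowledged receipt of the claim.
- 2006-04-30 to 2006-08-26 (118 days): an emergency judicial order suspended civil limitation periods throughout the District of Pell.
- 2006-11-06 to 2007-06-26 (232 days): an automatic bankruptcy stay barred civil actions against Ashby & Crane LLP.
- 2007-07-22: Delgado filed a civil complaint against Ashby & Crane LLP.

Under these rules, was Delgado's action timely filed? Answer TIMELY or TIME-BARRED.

Under the discovery rule, the claim accrued on 2002-08-17, when Delgado discovered the injury — not on the 2002-07-03 date of the underlying act.
The untolled deadline — 4 years after 2002-08-17 — is 2006-08-17.
Because the emergency suspension of filing deadlines ran from 2006-04-30 to 2006-08-26, the deadline is extended by 118 days to 2006-12-13.
Because the automatic bankruptcy stay ran from 2006-11-06 to 2007-06-26, the deadline is extended by 232 days to 2007-08-02.
Nothing else in the chronology tolls or restarts the period.
Filing on 2007-07-22 beat the 2007-08-02 deadline — the action is timely.

TIMELY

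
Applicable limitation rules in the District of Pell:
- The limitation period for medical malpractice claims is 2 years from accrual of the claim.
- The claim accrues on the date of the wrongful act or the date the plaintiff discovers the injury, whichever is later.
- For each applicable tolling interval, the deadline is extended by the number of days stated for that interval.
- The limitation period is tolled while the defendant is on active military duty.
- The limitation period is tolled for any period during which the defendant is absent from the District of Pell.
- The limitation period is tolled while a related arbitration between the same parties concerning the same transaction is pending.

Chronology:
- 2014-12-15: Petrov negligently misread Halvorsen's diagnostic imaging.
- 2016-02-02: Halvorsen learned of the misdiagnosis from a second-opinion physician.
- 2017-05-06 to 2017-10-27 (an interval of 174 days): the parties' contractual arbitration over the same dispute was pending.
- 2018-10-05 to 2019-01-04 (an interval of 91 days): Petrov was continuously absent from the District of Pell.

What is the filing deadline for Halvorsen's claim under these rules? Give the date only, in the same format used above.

Taking the later of the act (2014-12-15) and discovery (2016-02-02), the claim accrued on 2016-02-02.
The untolled deadline — 2 years after 2016-02-02 — is 2018-02-02.
The period was tolled for 174 days by the pending related arbitration (2017-05-06 to 2017-10-27), pushing the deadline to 2018-07-26.
By the time the defendant's absence from the jurisdiction began on 2018-10-05, the limitation period had already expired on 2018-07-26; that interval cannot revive it.

2018-07-26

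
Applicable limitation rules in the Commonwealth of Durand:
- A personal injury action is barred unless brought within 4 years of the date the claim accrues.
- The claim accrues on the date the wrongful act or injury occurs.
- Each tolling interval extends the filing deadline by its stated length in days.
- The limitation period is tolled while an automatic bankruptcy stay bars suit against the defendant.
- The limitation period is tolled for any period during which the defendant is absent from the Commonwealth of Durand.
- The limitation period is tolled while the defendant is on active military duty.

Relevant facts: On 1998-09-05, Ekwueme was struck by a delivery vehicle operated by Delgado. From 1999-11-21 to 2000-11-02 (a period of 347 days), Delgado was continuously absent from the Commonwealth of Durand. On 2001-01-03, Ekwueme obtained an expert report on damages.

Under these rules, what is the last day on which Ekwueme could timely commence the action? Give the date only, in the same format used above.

2003-08-18

The claim accrued on 1998-09-05, the date of the act.
The untolled deadline — 4 years after 1998-09-05 — is 2002-09-05.
The defendant's absence from the jurisdiction from 1999-11-21 to 2000-11-02 tolled the period for 347 days, extending the deadline to 2003-08-18.
Nothing else in the chronology tolls or restarts the period.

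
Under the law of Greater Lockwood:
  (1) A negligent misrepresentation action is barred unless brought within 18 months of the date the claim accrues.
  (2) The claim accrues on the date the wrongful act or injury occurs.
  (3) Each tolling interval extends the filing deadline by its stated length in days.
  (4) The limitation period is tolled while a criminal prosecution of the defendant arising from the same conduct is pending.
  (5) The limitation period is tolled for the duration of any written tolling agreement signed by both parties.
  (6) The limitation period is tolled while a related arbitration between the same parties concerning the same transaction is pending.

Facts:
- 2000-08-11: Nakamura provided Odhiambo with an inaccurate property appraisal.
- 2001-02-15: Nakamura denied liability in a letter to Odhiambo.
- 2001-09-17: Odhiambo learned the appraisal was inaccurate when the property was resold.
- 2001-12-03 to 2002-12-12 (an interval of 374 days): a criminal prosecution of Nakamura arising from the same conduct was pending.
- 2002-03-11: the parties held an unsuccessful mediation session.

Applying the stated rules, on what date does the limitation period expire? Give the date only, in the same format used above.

Because the rule ties accrual to occurrence, the claim accrued on 2000-08-11, not on the 2001-09-17 discovery date.
The untolled deadline — 18 months after 2000-08-11 — is 2002-02-11.
The pending criminal prosecution from 2001-12-03 to 2002-12-12 tolled the period for 374 days, extending the deadline to 2003-02-20.
Nothing else in the chronology tolls or restarts the period.

2003-02-20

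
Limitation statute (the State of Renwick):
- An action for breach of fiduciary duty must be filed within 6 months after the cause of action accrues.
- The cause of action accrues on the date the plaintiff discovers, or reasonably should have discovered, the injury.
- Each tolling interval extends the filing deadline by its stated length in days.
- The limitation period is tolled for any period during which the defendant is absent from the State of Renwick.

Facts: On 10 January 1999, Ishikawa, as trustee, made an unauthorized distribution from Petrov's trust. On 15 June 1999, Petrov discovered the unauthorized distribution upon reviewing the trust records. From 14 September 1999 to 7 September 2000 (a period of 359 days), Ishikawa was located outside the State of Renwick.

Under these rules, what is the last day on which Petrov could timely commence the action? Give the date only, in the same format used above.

The claim did not accrue until Petrov discovered the injury on 15 June 1999; the 10 January 1999 act date does not start the clock under the stated rule.
The untolled deadline — 6 months after 15 June 1999 — is 15 December 1999.
Because the defendant's absence from the jurisdiction ran from 14 September 1999 to 7 September 2000, the deadline is extended by 359 days to 8 December 2000.

8 December 2000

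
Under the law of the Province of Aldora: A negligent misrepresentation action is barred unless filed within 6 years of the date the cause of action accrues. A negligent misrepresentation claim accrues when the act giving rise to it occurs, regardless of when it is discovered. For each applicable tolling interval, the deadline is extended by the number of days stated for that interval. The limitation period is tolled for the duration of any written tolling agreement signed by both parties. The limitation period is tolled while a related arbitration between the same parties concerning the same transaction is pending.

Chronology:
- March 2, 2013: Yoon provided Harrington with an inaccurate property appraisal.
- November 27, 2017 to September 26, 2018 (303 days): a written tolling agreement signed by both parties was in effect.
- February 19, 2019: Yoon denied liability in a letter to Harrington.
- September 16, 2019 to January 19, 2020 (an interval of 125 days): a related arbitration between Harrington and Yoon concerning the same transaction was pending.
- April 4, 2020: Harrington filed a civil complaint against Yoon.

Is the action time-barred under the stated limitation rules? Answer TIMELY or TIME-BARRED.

TIMELY

The claim accrued on March 2, 2013, when the wrongful act occurred.
The untolled deadline — 6 years after March 2, 2013 — is March 2, 2019.
The period was tolled for 303 days by the written tolling agreement (November 27, 2017 to September 26, 2018), pushing the deadline to December 30, 2019.
The pending related arbitration from September 16, 2019 to January 19, 2020 tolled the period for 125 days, extending the deadline to May 3, 2020.
None of the other events listed affects the running of the period under the stated rules.
Filing on April 4, 2020 beat the May 3, 2020 deadline — the action is timely.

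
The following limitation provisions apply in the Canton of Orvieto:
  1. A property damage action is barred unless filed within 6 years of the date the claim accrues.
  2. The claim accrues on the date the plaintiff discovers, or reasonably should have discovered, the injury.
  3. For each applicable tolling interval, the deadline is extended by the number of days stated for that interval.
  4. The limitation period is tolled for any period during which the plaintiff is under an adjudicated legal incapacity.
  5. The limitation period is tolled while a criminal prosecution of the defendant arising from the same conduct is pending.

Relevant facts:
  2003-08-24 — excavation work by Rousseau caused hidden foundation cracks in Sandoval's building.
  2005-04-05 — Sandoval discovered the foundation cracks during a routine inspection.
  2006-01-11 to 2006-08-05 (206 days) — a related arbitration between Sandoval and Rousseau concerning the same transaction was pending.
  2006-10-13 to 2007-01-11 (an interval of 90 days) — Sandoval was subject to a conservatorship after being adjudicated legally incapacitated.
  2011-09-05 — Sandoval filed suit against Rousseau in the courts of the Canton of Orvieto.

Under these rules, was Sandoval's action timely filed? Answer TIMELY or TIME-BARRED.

TIME-BARRED

Under the discovery rule, the claim accrued on 2005-04-05, when Sandoval discovered the injury — not on the 2003-08-24 date of the underlying act.
The untolled deadline — 6 years after 2005-04-05 — is 2011-04-05.
Because the plaintiff's legal incapacity ran from 2006-10-13 to 2007-01-11, the deadline is extended by 90 days to 2011-07-04.
No stated provision tolls the period for a pending arbitration, so the interval from 2006-01-11 to 2006-08-05 has no effect on the deadline.
Filing on 2011-09-05 missed the 2011-07-04 deadline — the action is time-barred.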